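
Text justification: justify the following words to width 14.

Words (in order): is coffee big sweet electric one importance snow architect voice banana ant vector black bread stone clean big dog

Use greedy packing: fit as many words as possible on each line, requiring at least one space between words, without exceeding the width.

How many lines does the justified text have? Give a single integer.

Answer: 9

Derivation:
Line 1: ['is', 'coffee', 'big'] (min_width=13, slack=1)
Line 2: ['sweet', 'electric'] (min_width=14, slack=0)
Line 3: ['one', 'importance'] (min_width=14, slack=0)
Line 4: ['snow', 'architect'] (min_width=14, slack=0)
Line 5: ['voice', 'banana'] (min_width=12, slack=2)
Line 6: ['ant', 'vector'] (min_width=10, slack=4)
Line 7: ['black', 'bread'] (min_width=11, slack=3)
Line 8: ['stone', 'clean'] (min_width=11, slack=3)
Line 9: ['big', 'dog'] (min_width=7, slack=7)
Total lines: 9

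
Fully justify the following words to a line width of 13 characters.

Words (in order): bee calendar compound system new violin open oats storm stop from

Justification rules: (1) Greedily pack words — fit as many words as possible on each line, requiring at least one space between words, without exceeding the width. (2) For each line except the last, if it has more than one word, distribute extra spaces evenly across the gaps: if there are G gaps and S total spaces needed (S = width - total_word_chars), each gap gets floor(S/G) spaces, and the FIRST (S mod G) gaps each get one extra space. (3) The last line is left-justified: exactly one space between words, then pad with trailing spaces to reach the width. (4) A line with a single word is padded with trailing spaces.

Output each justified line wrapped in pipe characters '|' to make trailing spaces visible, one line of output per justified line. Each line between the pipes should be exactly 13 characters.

Answer: |bee  calendar|
|compound     |
|system    new|
|violin   open|
|oats    storm|
|stop from    |

Derivation:
Line 1: ['bee', 'calendar'] (min_width=12, slack=1)
Line 2: ['compound'] (min_width=8, slack=5)
Line 3: ['system', 'new'] (min_width=10, slack=3)
Line 4: ['violin', 'open'] (min_width=11, slack=2)
Line 5: ['oats', 'storm'] (min_width=10, slack=3)
Line 6: ['stop', 'from'] (min_width=9, slack=4)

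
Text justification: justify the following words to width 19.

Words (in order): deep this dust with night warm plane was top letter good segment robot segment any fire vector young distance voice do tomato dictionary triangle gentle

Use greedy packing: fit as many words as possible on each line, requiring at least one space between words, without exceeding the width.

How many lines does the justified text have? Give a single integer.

Answer: 9

Derivation:
Line 1: ['deep', 'this', 'dust', 'with'] (min_width=19, slack=0)
Line 2: ['night', 'warm', 'plane'] (min_width=16, slack=3)
Line 3: ['was', 'top', 'letter', 'good'] (min_width=19, slack=0)
Line 4: ['segment', 'robot'] (min_width=13, slack=6)
Line 5: ['segment', 'any', 'fire'] (min_width=16, slack=3)
Line 6: ['vector', 'young'] (min_width=12, slack=7)
Line 7: ['distance', 'voice', 'do'] (min_width=17, slack=2)
Line 8: ['tomato', 'dictionary'] (min_width=17, slack=2)
Line 9: ['triangle', 'gentle'] (min_width=15, slack=4)
Total lines: 9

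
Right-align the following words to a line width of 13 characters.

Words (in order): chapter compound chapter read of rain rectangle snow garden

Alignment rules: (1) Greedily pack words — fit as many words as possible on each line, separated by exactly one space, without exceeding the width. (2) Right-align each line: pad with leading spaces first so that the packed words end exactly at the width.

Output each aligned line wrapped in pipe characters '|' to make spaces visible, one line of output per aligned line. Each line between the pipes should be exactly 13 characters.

Line 1: ['chapter'] (min_width=7, slack=6)
Line 2: ['compound'] (min_width=8, slack=5)
Line 3: ['chapter', 'read'] (min_width=12, slack=1)
Line 4: ['of', 'rain'] (min_width=7, slack=6)
Line 5: ['rectangle'] (min_width=9, slack=4)
Line 6: ['snow', 'garden'] (min_width=11, slack=2)

Answer: |      chapter|
|     compound|
| chapter read|
|      of rain|
|    rectangle|
|  snow garden|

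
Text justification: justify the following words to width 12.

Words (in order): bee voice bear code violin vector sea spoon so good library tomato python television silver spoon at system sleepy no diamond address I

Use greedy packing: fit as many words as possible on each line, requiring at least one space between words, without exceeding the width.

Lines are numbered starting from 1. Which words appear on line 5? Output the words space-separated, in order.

Line 1: ['bee', 'voice'] (min_width=9, slack=3)
Line 2: ['bear', 'code'] (min_width=9, slack=3)
Line 3: ['violin'] (min_width=6, slack=6)
Line 4: ['vector', 'sea'] (min_width=10, slack=2)
Line 5: ['spoon', 'so'] (min_width=8, slack=4)
Line 6: ['good', 'library'] (min_width=12, slack=0)
Line 7: ['tomato'] (min_width=6, slack=6)
Line 8: ['python'] (min_width=6, slack=6)
Line 9: ['television'] (min_width=10, slack=2)
Line 10: ['silver', 'spoon'] (min_width=12, slack=0)
Line 11: ['at', 'system'] (min_width=9, slack=3)
Line 12: ['sleepy', 'no'] (min_width=9, slack=3)
Line 13: ['diamond'] (min_width=7, slack=5)
Line 14: ['address', 'I'] (min_width=9, slack=3)

Answer: spoon so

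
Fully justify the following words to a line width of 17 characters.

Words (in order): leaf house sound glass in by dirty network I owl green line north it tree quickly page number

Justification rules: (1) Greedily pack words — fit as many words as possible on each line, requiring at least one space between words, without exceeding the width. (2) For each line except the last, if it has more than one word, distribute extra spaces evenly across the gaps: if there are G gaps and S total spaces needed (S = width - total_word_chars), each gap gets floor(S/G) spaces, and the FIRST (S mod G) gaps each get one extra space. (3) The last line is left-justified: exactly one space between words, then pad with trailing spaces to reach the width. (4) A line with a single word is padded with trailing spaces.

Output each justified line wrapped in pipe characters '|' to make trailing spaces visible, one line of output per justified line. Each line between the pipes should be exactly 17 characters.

Line 1: ['leaf', 'house', 'sound'] (min_width=16, slack=1)
Line 2: ['glass', 'in', 'by', 'dirty'] (min_width=17, slack=0)
Line 3: ['network', 'I', 'owl'] (min_width=13, slack=4)
Line 4: ['green', 'line', 'north'] (min_width=16, slack=1)
Line 5: ['it', 'tree', 'quickly'] (min_width=15, slack=2)
Line 6: ['page', 'number'] (min_width=11, slack=6)

Answer: |leaf  house sound|
|glass in by dirty|
|network   I   owl|
|green  line north|
|it  tree  quickly|
|page number      |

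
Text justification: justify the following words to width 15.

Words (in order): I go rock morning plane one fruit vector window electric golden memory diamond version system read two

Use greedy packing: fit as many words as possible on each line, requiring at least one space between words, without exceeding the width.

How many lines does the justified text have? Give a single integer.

Answer: 8

Derivation:
Line 1: ['I', 'go', 'rock'] (min_width=9, slack=6)
Line 2: ['morning', 'plane'] (min_width=13, slack=2)
Line 3: ['one', 'fruit'] (min_width=9, slack=6)
Line 4: ['vector', 'window'] (min_width=13, slack=2)
Line 5: ['electric', 'golden'] (min_width=15, slack=0)
Line 6: ['memory', 'diamond'] (min_width=14, slack=1)
Line 7: ['version', 'system'] (min_width=14, slack=1)
Line 8: ['read', 'two'] (min_width=8, slack=7)
Total lines: 8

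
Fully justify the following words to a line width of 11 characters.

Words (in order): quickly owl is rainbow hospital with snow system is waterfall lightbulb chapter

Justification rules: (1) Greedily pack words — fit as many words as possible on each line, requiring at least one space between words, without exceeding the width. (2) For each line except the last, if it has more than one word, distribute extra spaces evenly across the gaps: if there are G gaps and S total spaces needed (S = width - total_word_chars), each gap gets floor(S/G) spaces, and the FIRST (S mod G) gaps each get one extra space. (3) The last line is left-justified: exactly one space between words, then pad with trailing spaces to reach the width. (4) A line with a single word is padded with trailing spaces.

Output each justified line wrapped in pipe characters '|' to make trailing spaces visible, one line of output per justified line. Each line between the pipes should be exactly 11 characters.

Answer: |quickly owl|
|is  rainbow|
|hospital   |
|with   snow|
|system   is|
|waterfall  |
|lightbulb  |
|chapter    |

Derivation:
Line 1: ['quickly', 'owl'] (min_width=11, slack=0)
Line 2: ['is', 'rainbow'] (min_width=10, slack=1)
Line 3: ['hospital'] (min_width=8, slack=3)
Line 4: ['with', 'snow'] (min_width=9, slack=2)
Line 5: ['system', 'is'] (min_width=9, slack=2)
Line 6: ['waterfall'] (min_width=9, slack=2)
Line 7: ['lightbulb'] (min_width=9, slack=2)
Line 8: ['chapter'] (min_width=7, slack=4)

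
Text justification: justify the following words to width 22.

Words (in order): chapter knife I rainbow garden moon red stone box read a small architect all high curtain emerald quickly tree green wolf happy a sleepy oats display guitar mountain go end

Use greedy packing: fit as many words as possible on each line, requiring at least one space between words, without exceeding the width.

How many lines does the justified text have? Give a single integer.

Line 1: ['chapter', 'knife', 'I'] (min_width=15, slack=7)
Line 2: ['rainbow', 'garden', 'moon'] (min_width=19, slack=3)
Line 3: ['red', 'stone', 'box', 'read', 'a'] (min_width=20, slack=2)
Line 4: ['small', 'architect', 'all'] (min_width=19, slack=3)
Line 5: ['high', 'curtain', 'emerald'] (min_width=20, slack=2)
Line 6: ['quickly', 'tree', 'green'] (min_width=18, slack=4)
Line 7: ['wolf', 'happy', 'a', 'sleepy'] (min_width=19, slack=3)
Line 8: ['oats', 'display', 'guitar'] (min_width=19, slack=3)
Line 9: ['mountain', 'go', 'end'] (min_width=15, slack=7)
Total lines: 9

Answer: 9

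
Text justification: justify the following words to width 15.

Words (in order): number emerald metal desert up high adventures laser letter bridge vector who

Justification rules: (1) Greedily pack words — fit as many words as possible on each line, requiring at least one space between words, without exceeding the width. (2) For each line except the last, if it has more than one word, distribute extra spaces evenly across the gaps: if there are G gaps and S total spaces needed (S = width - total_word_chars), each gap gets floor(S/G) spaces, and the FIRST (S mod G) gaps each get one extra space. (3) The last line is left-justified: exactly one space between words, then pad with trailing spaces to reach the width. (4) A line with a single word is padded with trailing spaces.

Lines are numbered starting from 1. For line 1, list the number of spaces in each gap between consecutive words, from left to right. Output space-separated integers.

Answer: 2

Derivation:
Line 1: ['number', 'emerald'] (min_width=14, slack=1)
Line 2: ['metal', 'desert', 'up'] (min_width=15, slack=0)
Line 3: ['high', 'adventures'] (min_width=15, slack=0)
Line 4: ['laser', 'letter'] (min_width=12, slack=3)
Line 5: ['bridge', 'vector'] (min_width=13, slack=2)
Line 6: ['who'] (min_width=3, slack=12)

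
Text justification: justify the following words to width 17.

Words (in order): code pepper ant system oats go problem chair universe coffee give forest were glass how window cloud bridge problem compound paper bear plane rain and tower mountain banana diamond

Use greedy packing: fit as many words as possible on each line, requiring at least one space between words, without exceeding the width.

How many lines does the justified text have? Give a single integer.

Answer: 12

Derivation:
Line 1: ['code', 'pepper', 'ant'] (min_width=15, slack=2)
Line 2: ['system', 'oats', 'go'] (min_width=14, slack=3)
Line 3: ['problem', 'chair'] (min_width=13, slack=4)
Line 4: ['universe', 'coffee'] (min_width=15, slack=2)
Line 5: ['give', 'forest', 'were'] (min_width=16, slack=1)
Line 6: ['glass', 'how', 'window'] (min_width=16, slack=1)
Line 7: ['cloud', 'bridge'] (min_width=12, slack=5)
Line 8: ['problem', 'compound'] (min_width=16, slack=1)
Line 9: ['paper', 'bear', 'plane'] (min_width=16, slack=1)
Line 10: ['rain', 'and', 'tower'] (min_width=14, slack=3)
Line 11: ['mountain', 'banana'] (min_width=15, slack=2)
Line 12: ['diamond'] (min_width=7, slack=10)
Total lines: 12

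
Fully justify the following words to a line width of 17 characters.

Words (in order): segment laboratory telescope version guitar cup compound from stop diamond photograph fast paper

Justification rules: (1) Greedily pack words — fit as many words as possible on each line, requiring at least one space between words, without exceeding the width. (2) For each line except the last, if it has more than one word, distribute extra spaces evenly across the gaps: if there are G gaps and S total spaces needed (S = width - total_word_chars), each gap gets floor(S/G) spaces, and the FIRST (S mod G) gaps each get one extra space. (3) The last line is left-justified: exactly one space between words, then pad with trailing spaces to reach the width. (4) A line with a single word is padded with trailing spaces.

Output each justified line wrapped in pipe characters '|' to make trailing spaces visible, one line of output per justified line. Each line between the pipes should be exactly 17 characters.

Answer: |segment          |
|laboratory       |
|telescope version|
|guitar        cup|
|compound     from|
|stop      diamond|
|photograph   fast|
|paper            |

Derivation:
Line 1: ['segment'] (min_width=7, slack=10)
Line 2: ['laboratory'] (min_width=10, slack=7)
Line 3: ['telescope', 'version'] (min_width=17, slack=0)
Line 4: ['guitar', 'cup'] (min_width=10, slack=7)
Line 5: ['compound', 'from'] (min_width=13, slack=4)
Line 6: ['stop', 'diamond'] (min_width=12, slack=5)
Line 7: ['photograph', 'fast'] (min_width=15, slack=2)
Line 8: ['paper'] (min_width=5, slack=12)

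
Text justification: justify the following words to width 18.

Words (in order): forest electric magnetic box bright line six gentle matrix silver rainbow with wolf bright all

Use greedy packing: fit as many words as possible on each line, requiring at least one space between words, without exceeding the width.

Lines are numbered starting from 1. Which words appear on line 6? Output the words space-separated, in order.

Line 1: ['forest', 'electric'] (min_width=15, slack=3)
Line 2: ['magnetic', 'box'] (min_width=12, slack=6)
Line 3: ['bright', 'line', 'six'] (min_width=15, slack=3)
Line 4: ['gentle', 'matrix'] (min_width=13, slack=5)
Line 5: ['silver', 'rainbow'] (min_width=14, slack=4)
Line 6: ['with', 'wolf', 'bright'] (min_width=16, slack=2)
Line 7: ['all'] (min_width=3, slack=15)

Answer: with wolf bright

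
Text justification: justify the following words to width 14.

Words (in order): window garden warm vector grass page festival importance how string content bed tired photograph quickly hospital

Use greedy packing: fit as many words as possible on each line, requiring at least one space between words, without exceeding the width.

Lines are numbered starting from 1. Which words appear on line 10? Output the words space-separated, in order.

Line 1: ['window', 'garden'] (min_width=13, slack=1)
Line 2: ['warm', 'vector'] (min_width=11, slack=3)
Line 3: ['grass', 'page'] (min_width=10, slack=4)
Line 4: ['festival'] (min_width=8, slack=6)
Line 5: ['importance', 'how'] (min_width=14, slack=0)
Line 6: ['string', 'content'] (min_width=14, slack=0)
Line 7: ['bed', 'tired'] (min_width=9, slack=5)
Line 8: ['photograph'] (min_width=10, slack=4)
Line 9: ['quickly'] (min_width=7, slack=7)
Line 10: ['hospital'] (min_width=8, slack=6)

Answer: hospital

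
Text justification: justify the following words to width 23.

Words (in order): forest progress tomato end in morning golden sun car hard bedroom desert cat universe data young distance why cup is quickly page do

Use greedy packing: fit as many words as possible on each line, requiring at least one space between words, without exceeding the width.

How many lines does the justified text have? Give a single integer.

Line 1: ['forest', 'progress', 'tomato'] (min_width=22, slack=1)
Line 2: ['end', 'in', 'morning', 'golden'] (min_width=21, slack=2)
Line 3: ['sun', 'car', 'hard', 'bedroom'] (min_width=20, slack=3)
Line 4: ['desert', 'cat', 'universe'] (min_width=19, slack=4)
Line 5: ['data', 'young', 'distance', 'why'] (min_width=23, slack=0)
Line 6: ['cup', 'is', 'quickly', 'page', 'do'] (min_width=22, slack=1)
Total lines: 6

Answer: 6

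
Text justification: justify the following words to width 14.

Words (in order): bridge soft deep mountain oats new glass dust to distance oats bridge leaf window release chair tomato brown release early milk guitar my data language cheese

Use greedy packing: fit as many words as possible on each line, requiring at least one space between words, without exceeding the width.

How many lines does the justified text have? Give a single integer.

Answer: 13

Derivation:
Line 1: ['bridge', 'soft'] (min_width=11, slack=3)
Line 2: ['deep', 'mountain'] (min_width=13, slack=1)
Line 3: ['oats', 'new', 'glass'] (min_width=14, slack=0)
Line 4: ['dust', 'to'] (min_width=7, slack=7)
Line 5: ['distance', 'oats'] (min_width=13, slack=1)
Line 6: ['bridge', 'leaf'] (min_width=11, slack=3)
Line 7: ['window', 'release'] (min_width=14, slack=0)
Line 8: ['chair', 'tomato'] (min_width=12, slack=2)
Line 9: ['brown', 'release'] (min_width=13, slack=1)
Line 10: ['early', 'milk'] (min_width=10, slack=4)
Line 11: ['guitar', 'my', 'data'] (min_width=14, slack=0)
Line 12: ['language'] (min_width=8, slack=6)
Line 13: ['cheese'] (min_width=6, slack=8)
Total lines: 13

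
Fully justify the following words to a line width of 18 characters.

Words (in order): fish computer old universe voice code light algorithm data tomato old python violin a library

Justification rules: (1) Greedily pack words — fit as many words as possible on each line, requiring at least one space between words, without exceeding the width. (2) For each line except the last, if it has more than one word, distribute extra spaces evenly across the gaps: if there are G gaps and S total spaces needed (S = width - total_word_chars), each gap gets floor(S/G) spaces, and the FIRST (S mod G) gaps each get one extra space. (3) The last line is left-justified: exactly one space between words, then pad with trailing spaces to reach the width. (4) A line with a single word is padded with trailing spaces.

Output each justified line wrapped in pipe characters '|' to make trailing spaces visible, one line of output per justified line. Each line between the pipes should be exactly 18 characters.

Line 1: ['fish', 'computer', 'old'] (min_width=17, slack=1)
Line 2: ['universe', 'voice'] (min_width=14, slack=4)
Line 3: ['code', 'light'] (min_width=10, slack=8)
Line 4: ['algorithm', 'data'] (min_width=14, slack=4)
Line 5: ['tomato', 'old', 'python'] (min_width=17, slack=1)
Line 6: ['violin', 'a', 'library'] (min_width=16, slack=2)

Answer: |fish  computer old|
|universe     voice|
|code         light|
|algorithm     data|
|tomato  old python|
|violin a library  |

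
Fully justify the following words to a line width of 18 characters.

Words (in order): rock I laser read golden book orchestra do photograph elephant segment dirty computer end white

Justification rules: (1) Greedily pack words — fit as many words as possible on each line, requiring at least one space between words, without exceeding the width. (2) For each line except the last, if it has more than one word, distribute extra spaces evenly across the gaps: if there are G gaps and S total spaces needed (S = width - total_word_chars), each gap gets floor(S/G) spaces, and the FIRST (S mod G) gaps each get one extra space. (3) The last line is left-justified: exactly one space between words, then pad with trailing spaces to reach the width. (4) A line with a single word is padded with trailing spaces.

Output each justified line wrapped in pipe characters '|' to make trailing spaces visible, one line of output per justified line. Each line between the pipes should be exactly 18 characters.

Line 1: ['rock', 'I', 'laser', 'read'] (min_width=17, slack=1)
Line 2: ['golden', 'book'] (min_width=11, slack=7)
Line 3: ['orchestra', 'do'] (min_width=12, slack=6)
Line 4: ['photograph'] (min_width=10, slack=8)
Line 5: ['elephant', 'segment'] (min_width=16, slack=2)
Line 6: ['dirty', 'computer', 'end'] (min_width=18, slack=0)
Line 7: ['white'] (min_width=5, slack=13)

Answer: |rock  I laser read|
|golden        book|
|orchestra       do|
|photograph        |
|elephant   segment|
|dirty computer end|
|white             |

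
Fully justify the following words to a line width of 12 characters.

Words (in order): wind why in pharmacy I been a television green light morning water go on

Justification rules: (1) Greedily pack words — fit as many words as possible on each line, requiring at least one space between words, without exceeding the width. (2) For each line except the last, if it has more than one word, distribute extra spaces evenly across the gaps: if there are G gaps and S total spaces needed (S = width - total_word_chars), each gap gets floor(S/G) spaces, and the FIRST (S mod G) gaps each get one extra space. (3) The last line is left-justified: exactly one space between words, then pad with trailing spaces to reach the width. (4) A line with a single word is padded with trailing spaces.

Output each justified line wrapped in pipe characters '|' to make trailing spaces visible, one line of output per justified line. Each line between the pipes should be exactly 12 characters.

Answer: |wind  why in|
|pharmacy   I|
|been       a|
|television  |
|green  light|
|morning     |
|water go on |

Derivation:
Line 1: ['wind', 'why', 'in'] (min_width=11, slack=1)
Line 2: ['pharmacy', 'I'] (min_width=10, slack=2)
Line 3: ['been', 'a'] (min_width=6, slack=6)
Line 4: ['television'] (min_width=10, slack=2)
Line 5: ['green', 'light'] (min_width=11, slack=1)
Line 6: ['morning'] (min_width=7, slack=5)
Line 7: ['water', 'go', 'on'] (min_width=11, slack=1)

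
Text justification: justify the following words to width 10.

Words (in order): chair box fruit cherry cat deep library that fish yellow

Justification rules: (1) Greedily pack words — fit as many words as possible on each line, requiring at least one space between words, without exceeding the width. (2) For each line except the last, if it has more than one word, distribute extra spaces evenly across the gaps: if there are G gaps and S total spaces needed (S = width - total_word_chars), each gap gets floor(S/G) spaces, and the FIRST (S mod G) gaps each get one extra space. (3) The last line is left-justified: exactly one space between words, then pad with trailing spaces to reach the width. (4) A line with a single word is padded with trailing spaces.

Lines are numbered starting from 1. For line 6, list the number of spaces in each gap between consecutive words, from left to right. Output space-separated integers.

Line 1: ['chair', 'box'] (min_width=9, slack=1)
Line 2: ['fruit'] (min_width=5, slack=5)
Line 3: ['cherry', 'cat'] (min_width=10, slack=0)
Line 4: ['deep'] (min_width=4, slack=6)
Line 5: ['library'] (min_width=7, slack=3)
Line 6: ['that', 'fish'] (min_width=9, slack=1)
Line 7: ['yellow'] (min_width=6, slack=4)

Answer: 2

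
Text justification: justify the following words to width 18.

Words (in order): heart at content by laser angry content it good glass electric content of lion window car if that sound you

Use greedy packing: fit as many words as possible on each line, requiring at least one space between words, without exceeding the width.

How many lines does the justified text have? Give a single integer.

Line 1: ['heart', 'at', 'content'] (min_width=16, slack=2)
Line 2: ['by', 'laser', 'angry'] (min_width=14, slack=4)
Line 3: ['content', 'it', 'good'] (min_width=15, slack=3)
Line 4: ['glass', 'electric'] (min_width=14, slack=4)
Line 5: ['content', 'of', 'lion'] (min_width=15, slack=3)
Line 6: ['window', 'car', 'if', 'that'] (min_width=18, slack=0)
Line 7: ['sound', 'you'] (min_width=9, slack=9)
Total lines: 7

Answer: 7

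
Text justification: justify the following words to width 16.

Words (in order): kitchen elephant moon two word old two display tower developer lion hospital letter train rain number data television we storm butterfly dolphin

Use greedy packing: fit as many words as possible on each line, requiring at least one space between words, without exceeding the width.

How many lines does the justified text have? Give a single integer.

Line 1: ['kitchen', 'elephant'] (min_width=16, slack=0)
Line 2: ['moon', 'two', 'word'] (min_width=13, slack=3)
Line 3: ['old', 'two', 'display'] (min_width=15, slack=1)
Line 4: ['tower', 'developer'] (min_width=15, slack=1)
Line 5: ['lion', 'hospital'] (min_width=13, slack=3)
Line 6: ['letter', 'train'] (min_width=12, slack=4)
Line 7: ['rain', 'number', 'data'] (min_width=16, slack=0)
Line 8: ['television', 'we'] (min_width=13, slack=3)
Line 9: ['storm', 'butterfly'] (min_width=15, slack=1)
Line 10: ['dolphin'] (min_width=7, slack=9)
Total lines: 10

Answer: 10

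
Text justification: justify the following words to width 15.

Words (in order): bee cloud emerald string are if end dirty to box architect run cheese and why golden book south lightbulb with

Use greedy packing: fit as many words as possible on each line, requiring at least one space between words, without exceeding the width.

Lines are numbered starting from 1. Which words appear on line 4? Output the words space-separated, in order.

Answer: dirty to box

Derivation:
Line 1: ['bee', 'cloud'] (min_width=9, slack=6)
Line 2: ['emerald', 'string'] (min_width=14, slack=1)
Line 3: ['are', 'if', 'end'] (min_width=10, slack=5)
Line 4: ['dirty', 'to', 'box'] (min_width=12, slack=3)
Line 5: ['architect', 'run'] (min_width=13, slack=2)
Line 6: ['cheese', 'and', 'why'] (min_width=14, slack=1)
Line 7: ['golden', 'book'] (min_width=11, slack=4)
Line 8: ['south', 'lightbulb'] (min_width=15, slack=0)
Line 9: ['with'] (min_width=4, slack=11)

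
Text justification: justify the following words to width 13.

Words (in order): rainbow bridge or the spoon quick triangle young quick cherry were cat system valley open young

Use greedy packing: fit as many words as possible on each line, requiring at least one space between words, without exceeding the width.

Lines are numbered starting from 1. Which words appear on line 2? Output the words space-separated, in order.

Line 1: ['rainbow'] (min_width=7, slack=6)
Line 2: ['bridge', 'or', 'the'] (min_width=13, slack=0)
Line 3: ['spoon', 'quick'] (min_width=11, slack=2)
Line 4: ['triangle'] (min_width=8, slack=5)
Line 5: ['young', 'quick'] (min_width=11, slack=2)
Line 6: ['cherry', 'were'] (min_width=11, slack=2)
Line 7: ['cat', 'system'] (min_width=10, slack=3)
Line 8: ['valley', 'open'] (min_width=11, slack=2)
Line 9: ['young'] (min_width=5, slack=8)

Answer: bridge or the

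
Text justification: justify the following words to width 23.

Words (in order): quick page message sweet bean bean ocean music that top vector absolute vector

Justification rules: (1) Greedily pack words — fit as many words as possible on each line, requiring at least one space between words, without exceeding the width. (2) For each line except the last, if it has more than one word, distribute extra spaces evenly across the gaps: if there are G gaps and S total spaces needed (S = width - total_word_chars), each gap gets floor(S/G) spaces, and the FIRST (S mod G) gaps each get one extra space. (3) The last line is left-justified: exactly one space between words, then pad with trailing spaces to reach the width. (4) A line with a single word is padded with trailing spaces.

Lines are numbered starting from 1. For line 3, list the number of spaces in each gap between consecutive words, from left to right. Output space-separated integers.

Answer: 2 2 1

Derivation:
Line 1: ['quick', 'page', 'message'] (min_width=18, slack=5)
Line 2: ['sweet', 'bean', 'bean', 'ocean'] (min_width=21, slack=2)
Line 3: ['music', 'that', 'top', 'vector'] (min_width=21, slack=2)
Line 4: ['absolute', 'vector'] (min_width=15, slack=8)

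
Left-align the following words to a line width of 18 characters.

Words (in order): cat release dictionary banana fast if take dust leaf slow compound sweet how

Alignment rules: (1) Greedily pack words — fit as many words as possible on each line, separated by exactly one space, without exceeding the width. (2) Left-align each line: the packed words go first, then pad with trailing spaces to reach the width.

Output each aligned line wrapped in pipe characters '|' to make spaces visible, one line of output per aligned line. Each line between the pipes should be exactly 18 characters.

Answer: |cat release       |
|dictionary banana |
|fast if take dust |
|leaf slow compound|
|sweet how         |

Derivation:
Line 1: ['cat', 'release'] (min_width=11, slack=7)
Line 2: ['dictionary', 'banana'] (min_width=17, slack=1)
Line 3: ['fast', 'if', 'take', 'dust'] (min_width=17, slack=1)
Line 4: ['leaf', 'slow', 'compound'] (min_width=18, slack=0)
Line 5: ['sweet', 'how'] (min_width=9, slack=9)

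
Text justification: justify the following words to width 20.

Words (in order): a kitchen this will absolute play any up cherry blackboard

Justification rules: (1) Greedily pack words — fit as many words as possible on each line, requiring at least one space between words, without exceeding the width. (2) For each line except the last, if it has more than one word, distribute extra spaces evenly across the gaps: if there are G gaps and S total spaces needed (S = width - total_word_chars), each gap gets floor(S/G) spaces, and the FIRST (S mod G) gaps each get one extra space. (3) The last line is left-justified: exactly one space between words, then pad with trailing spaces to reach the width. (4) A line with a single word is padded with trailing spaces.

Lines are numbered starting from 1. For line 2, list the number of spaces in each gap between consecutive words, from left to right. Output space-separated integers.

Answer: 1 1 1

Derivation:
Line 1: ['a', 'kitchen', 'this', 'will'] (min_width=19, slack=1)
Line 2: ['absolute', 'play', 'any', 'up'] (min_width=20, slack=0)
Line 3: ['cherry', 'blackboard'] (min_width=17, slack=3)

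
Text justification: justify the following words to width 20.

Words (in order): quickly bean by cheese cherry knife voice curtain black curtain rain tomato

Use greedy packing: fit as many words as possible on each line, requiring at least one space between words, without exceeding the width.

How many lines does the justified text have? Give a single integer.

Line 1: ['quickly', 'bean', 'by'] (min_width=15, slack=5)
Line 2: ['cheese', 'cherry', 'knife'] (min_width=19, slack=1)
Line 3: ['voice', 'curtain', 'black'] (min_width=19, slack=1)
Line 4: ['curtain', 'rain', 'tomato'] (min_width=19, slack=1)
Total lines: 4

Answer: 4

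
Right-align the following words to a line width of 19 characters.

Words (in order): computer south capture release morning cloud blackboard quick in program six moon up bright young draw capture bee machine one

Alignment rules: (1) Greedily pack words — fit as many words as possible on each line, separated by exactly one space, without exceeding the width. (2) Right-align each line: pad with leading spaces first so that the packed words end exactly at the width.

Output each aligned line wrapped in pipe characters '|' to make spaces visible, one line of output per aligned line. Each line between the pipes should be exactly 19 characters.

Answer: |     computer south|
|    capture release|
|      morning cloud|
|blackboard quick in|
|program six moon up|
|  bright young draw|
|capture bee machine|
|                one|

Derivation:
Line 1: ['computer', 'south'] (min_width=14, slack=5)
Line 2: ['capture', 'release'] (min_width=15, slack=4)
Line 3: ['morning', 'cloud'] (min_width=13, slack=6)
Line 4: ['blackboard', 'quick', 'in'] (min_width=19, slack=0)
Line 5: ['program', 'six', 'moon', 'up'] (min_width=19, slack=0)
Line 6: ['bright', 'young', 'draw'] (min_width=17, slack=2)
Line 7: ['capture', 'bee', 'machine'] (min_width=19, slack=0)
Line 8: ['one'] (min_width=3, slack=16)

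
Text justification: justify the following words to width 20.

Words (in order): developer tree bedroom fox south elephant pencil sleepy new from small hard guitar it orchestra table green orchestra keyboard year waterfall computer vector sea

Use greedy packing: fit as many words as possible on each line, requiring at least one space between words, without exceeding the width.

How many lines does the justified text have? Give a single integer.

Answer: 10

Derivation:
Line 1: ['developer', 'tree'] (min_width=14, slack=6)
Line 2: ['bedroom', 'fox', 'south'] (min_width=17, slack=3)
Line 3: ['elephant', 'pencil'] (min_width=15, slack=5)
Line 4: ['sleepy', 'new', 'from'] (min_width=15, slack=5)
Line 5: ['small', 'hard', 'guitar', 'it'] (min_width=20, slack=0)
Line 6: ['orchestra', 'table'] (min_width=15, slack=5)
Line 7: ['green', 'orchestra'] (min_width=15, slack=5)
Line 8: ['keyboard', 'year'] (min_width=13, slack=7)
Line 9: ['waterfall', 'computer'] (min_width=18, slack=2)
Line 10: ['vector', 'sea'] (min_width=10, slack=10)
Total lines: 10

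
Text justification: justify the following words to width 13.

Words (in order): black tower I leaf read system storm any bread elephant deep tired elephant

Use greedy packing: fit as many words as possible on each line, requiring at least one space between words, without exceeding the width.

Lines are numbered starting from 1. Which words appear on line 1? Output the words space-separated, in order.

Line 1: ['black', 'tower', 'I'] (min_width=13, slack=0)
Line 2: ['leaf', 'read'] (min_width=9, slack=4)
Line 3: ['system', 'storm'] (min_width=12, slack=1)
Line 4: ['any', 'bread'] (min_width=9, slack=4)
Line 5: ['elephant', 'deep'] (min_width=13, slack=0)
Line 6: ['tired'] (min_width=5, slack=8)
Line 7: ['elephant'] (min_width=8, slack=5)

Answer: black tower I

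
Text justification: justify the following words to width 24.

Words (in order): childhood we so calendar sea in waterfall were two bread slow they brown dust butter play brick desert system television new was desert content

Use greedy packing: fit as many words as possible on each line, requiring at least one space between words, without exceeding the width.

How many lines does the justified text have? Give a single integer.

Line 1: ['childhood', 'we', 'so', 'calendar'] (min_width=24, slack=0)
Line 2: ['sea', 'in', 'waterfall', 'were'] (min_width=21, slack=3)
Line 3: ['two', 'bread', 'slow', 'they'] (min_width=19, slack=5)
Line 4: ['brown', 'dust', 'butter', 'play'] (min_width=22, slack=2)
Line 5: ['brick', 'desert', 'system'] (min_width=19, slack=5)
Line 6: ['television', 'new', 'was'] (min_width=18, slack=6)
Line 7: ['desert', 'content'] (min_width=14, slack=10)
Total lines: 7

Answer: 7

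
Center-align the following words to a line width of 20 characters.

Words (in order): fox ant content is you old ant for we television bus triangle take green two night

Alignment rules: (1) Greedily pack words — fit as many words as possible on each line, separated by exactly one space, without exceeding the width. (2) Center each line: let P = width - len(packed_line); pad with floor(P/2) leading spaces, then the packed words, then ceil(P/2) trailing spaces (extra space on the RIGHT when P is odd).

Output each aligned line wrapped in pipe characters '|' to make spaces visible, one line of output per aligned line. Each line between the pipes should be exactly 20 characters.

Line 1: ['fox', 'ant', 'content', 'is'] (min_width=18, slack=2)
Line 2: ['you', 'old', 'ant', 'for', 'we'] (min_width=18, slack=2)
Line 3: ['television', 'bus'] (min_width=14, slack=6)
Line 4: ['triangle', 'take', 'green'] (min_width=19, slack=1)
Line 5: ['two', 'night'] (min_width=9, slack=11)

Answer: | fox ant content is |
| you old ant for we |
|   television bus   |
|triangle take green |
|     two night      |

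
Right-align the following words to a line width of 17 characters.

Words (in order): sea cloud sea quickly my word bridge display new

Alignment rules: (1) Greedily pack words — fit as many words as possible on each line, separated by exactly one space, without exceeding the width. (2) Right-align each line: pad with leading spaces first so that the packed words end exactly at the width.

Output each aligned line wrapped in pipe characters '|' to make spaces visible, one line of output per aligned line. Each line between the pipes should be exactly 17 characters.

Line 1: ['sea', 'cloud', 'sea'] (min_width=13, slack=4)
Line 2: ['quickly', 'my', 'word'] (min_width=15, slack=2)
Line 3: ['bridge', 'display'] (min_width=14, slack=3)
Line 4: ['new'] (min_width=3, slack=14)

Answer: |    sea cloud sea|
|  quickly my word|
|   bridge display|
|              new|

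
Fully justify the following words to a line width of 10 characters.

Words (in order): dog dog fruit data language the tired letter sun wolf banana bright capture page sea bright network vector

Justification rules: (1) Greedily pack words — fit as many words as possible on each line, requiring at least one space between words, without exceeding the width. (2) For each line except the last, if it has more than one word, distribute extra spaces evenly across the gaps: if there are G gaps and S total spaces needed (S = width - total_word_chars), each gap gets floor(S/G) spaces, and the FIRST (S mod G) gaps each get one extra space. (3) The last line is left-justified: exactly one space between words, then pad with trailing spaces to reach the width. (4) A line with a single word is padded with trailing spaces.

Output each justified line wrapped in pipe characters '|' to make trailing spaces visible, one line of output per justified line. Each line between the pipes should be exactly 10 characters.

Line 1: ['dog', 'dog'] (min_width=7, slack=3)
Line 2: ['fruit', 'data'] (min_width=10, slack=0)
Line 3: ['language'] (min_width=8, slack=2)
Line 4: ['the', 'tired'] (min_width=9, slack=1)
Line 5: ['letter', 'sun'] (min_width=10, slack=0)
Line 6: ['wolf'] (min_width=4, slack=6)
Line 7: ['banana'] (min_width=6, slack=4)
Line 8: ['bright'] (min_width=6, slack=4)
Line 9: ['capture'] (min_width=7, slack=3)
Line 10: ['page', 'sea'] (min_width=8, slack=2)
Line 11: ['bright'] (min_width=6, slack=4)
Line 12: ['network'] (min_width=7, slack=3)
Line 13: ['vector'] (min_width=6, slack=4)

Answer: |dog    dog|
|fruit data|
|language  |
|the  tired|
|letter sun|
|wolf      |
|banana    |
|bright    |
|capture   |
|page   sea|
|bright    |
|network   |
|vector    |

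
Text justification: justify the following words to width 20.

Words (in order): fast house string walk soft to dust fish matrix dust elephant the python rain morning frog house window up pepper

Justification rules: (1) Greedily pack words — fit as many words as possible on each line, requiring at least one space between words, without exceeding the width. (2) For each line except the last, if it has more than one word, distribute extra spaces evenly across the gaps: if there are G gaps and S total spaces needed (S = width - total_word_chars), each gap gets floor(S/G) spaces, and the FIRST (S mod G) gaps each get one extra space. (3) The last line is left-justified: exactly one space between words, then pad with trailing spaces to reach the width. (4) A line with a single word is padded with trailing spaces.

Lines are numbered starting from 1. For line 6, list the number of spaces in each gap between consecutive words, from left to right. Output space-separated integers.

Answer: 4 3

Derivation:
Line 1: ['fast', 'house', 'string'] (min_width=17, slack=3)
Line 2: ['walk', 'soft', 'to', 'dust'] (min_width=17, slack=3)
Line 3: ['fish', 'matrix', 'dust'] (min_width=16, slack=4)
Line 4: ['elephant', 'the', 'python'] (min_width=19, slack=1)
Line 5: ['rain', 'morning', 'frog'] (min_width=17, slack=3)
Line 6: ['house', 'window', 'up'] (min_width=15, slack=5)
Line 7: ['pepper'] (min_width=6, slack=14)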